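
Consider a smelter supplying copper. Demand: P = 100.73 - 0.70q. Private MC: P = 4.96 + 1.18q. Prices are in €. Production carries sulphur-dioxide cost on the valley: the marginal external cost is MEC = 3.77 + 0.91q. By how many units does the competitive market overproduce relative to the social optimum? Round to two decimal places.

17.97 units

Market equilibrium (private): 4.96 + 1.18q = 100.73 - 0.70q → q_m = 50.9415.
Social marginal cost = private MC + MEC = 8.73 + 2.09q.
Set SMC = demand: 8.73 + 2.09q = 100.73 - 0.70q → q* = 32.9749.
Gap = |50.9415 − 32.9749| = 17.9666.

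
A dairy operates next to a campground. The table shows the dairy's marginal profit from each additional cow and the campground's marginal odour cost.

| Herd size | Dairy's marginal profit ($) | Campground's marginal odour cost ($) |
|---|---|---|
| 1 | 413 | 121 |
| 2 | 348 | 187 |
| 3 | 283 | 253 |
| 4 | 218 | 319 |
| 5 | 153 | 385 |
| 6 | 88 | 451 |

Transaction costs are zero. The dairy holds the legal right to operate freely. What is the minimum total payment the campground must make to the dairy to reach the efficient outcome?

Left alone the dairy would choose level 6 (marginal profit stays positive).
Efficient level: k* = 3 (marginal profit ≥ marginal odour cost through 3).
The campground must at least cover the dairy's forgone profit from cutting 6→3: 218 + 153 + 88 = 459.

$459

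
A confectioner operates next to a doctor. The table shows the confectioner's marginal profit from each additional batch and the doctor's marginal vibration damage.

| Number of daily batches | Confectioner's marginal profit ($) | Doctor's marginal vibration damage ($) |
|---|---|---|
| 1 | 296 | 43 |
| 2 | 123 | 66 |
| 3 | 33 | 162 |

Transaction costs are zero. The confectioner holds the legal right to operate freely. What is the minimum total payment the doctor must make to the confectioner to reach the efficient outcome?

$33

Left alone the confectioner would choose level 3 (marginal profit stays positive).
Efficient level: k* = 2 (marginal profit ≥ marginal vibration damage through 2).
The doctor must at least cover the confectioner's forgone profit from cutting 3→2: 33 = 33.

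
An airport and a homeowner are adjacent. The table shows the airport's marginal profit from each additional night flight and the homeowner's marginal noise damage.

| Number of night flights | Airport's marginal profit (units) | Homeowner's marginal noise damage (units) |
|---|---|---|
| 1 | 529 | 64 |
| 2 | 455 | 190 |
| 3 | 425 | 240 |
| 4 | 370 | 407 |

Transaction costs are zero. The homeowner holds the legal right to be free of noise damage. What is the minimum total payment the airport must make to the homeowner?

494

Efficient level: marginal profit ≥ marginal noise damage through level 3, so k* = 3.
With the homeowner holding the right, the airport must at least compensate total damage at k*: 64 + 190 + 240 = 494.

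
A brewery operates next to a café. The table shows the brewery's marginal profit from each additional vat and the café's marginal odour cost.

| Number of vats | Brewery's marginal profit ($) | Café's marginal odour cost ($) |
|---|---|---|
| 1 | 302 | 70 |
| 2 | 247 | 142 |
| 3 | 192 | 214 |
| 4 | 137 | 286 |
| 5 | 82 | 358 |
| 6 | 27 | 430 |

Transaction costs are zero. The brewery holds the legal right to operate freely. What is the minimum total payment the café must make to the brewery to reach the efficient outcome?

$438

Left alone the brewery would choose level 6 (marginal profit stays positive).
Efficient level: k* = 2 (marginal profit ≥ marginal odour cost through 2).
The café must at least cover the brewery's forgone profit from cutting 6→2: 192 + 137 + 82 + 27 = 438.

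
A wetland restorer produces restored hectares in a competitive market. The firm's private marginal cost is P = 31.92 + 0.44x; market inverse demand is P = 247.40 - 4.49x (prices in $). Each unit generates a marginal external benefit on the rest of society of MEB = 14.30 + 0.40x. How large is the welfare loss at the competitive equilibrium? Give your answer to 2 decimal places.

Market equilibrium (private): 31.92 + 0.44x = 247.40 - 4.49x → x_m = 43.7079.
Social marginal cost = private MC − MEB = 17.62 + 0.04x.
Set SMC = demand: 17.62 + 0.04x = 247.40 - 4.49x → x* = 50.7241.
The loss is the area between SMC and demand from x* to x_m; with linear curves that's a triangle of height MEB(x_m).
DWL = ½ × 7.0162 × 31.7832 = 111.4986.

DWL = $111.50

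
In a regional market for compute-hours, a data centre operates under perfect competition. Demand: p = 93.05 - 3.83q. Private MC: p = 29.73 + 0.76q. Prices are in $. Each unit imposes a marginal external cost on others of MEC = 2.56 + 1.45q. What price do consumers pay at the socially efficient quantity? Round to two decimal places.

Social marginal cost = private MC + MEC = 32.29 + 2.21q.
Set SMC = demand: 32.29 + 2.21q = 93.05 - 3.83q → q* = 10.0596.
Consumer price on the demand curve at q*: 93.05 − 3.83×10.0596 = 54.5217.

P = $54.52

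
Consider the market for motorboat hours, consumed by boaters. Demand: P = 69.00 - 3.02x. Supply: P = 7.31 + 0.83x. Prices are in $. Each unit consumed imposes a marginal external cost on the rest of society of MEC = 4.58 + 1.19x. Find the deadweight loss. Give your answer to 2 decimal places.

DWL = $55.48

Market equilibrium (private): 7.31 + 0.83x = 69.00 - 3.02x → x_m = 16.0234.
Social marginal benefit = demand − MEC = 64.42 - 4.21x.
Set SMB = MC: 64.42 - 4.21x = 7.31 + 0.83x → x* = 11.3313.
The loss is the area between SMB and MC from x* to x_m; with linear curves that's a triangle of height MEC(x_m).
DWL = ½ × 4.6921 × 23.6478 = 55.4789.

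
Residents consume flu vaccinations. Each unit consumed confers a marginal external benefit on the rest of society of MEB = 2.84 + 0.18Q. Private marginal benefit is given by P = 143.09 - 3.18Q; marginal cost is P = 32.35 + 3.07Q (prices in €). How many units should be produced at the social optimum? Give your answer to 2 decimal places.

Q* = 18.71

Social marginal benefit = demand + MEB = 145.93 - 3.00Q.
Set SMB = MC: 145.93 - 3.00Q = 32.35 + 3.07Q → Q* = 18.7117.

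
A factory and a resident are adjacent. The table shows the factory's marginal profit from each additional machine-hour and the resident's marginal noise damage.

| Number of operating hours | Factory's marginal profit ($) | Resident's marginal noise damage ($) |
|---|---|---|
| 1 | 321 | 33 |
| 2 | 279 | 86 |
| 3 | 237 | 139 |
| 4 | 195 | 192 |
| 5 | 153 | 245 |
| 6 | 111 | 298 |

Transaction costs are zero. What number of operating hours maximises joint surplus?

Bargaining reaches the level where marginal profit last exceeds marginal noise damage.
That holds through level 4 (195 ≥ 192) but not at 5 (153 < 245).

4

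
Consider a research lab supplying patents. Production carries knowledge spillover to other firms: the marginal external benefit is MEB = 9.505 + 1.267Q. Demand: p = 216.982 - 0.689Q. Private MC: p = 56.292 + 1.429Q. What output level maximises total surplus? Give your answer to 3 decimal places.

Q* = 199.994

Social marginal cost = private MC − MEB = 46.787 + 0.162Q.
Set SMC = demand: 46.787 + 0.162Q = 216.982 - 0.689Q → Q* = 199.9941.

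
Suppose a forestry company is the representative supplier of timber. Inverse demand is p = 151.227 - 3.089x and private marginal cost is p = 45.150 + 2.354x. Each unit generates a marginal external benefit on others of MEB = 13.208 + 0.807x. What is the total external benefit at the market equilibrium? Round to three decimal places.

Market equilibrium (private): 45.150 + 2.354x = 151.227 - 3.089x → x_m = 19.4887.
Total external benefit = ∫₀^{x_m} (13.208 + 0.807x) dx = 13.208×19.4887 + ½×0.807×19.4887² = 410.6599.

410.660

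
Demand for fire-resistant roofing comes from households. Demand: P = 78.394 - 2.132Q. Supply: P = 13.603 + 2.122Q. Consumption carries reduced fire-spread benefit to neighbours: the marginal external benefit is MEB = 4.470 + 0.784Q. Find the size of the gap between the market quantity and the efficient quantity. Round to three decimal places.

Market equilibrium (private): 13.603 + 2.122Q = 78.394 - 2.132Q → Q_m = 15.2306.
Social marginal benefit = demand + MEB = 82.864 - 1.348Q.
Set SMB = MC: 82.864 - 1.348Q = 13.603 + 2.122Q → Q* = 19.9599.
Gap = |15.2306 − 19.9599| = 4.7293.

4.729 units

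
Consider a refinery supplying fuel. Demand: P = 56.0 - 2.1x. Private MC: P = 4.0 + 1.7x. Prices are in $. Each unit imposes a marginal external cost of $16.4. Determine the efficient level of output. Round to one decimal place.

Social marginal cost = private MC + MEC = 20.4 + 1.7x.
Set SMC = demand: 20.4 + 1.7x = 56.0 - 2.1x → x* = 9.3684.

x* = 9.4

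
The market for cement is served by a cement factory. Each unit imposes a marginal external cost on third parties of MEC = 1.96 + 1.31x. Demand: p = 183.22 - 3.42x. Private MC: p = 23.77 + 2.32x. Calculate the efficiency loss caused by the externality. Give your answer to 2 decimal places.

Market equilibrium (private): 23.77 + 2.32x = 183.22 - 3.42x → x_m = 27.7787.
Social marginal cost = private MC + MEC = 25.73 + 3.63x.
Set SMC = demand: 25.73 + 3.63x = 183.22 - 3.42x → x* = 22.3390.
The welfare-loss triangle has base |x_m − x*| and height MEC(x_m) (the vertical gap between SMC and demand is zero at x* and MEC at x_m).
DWL = ½ × 5.4397 × 38.3502 = 104.3068.

DWL = 104.31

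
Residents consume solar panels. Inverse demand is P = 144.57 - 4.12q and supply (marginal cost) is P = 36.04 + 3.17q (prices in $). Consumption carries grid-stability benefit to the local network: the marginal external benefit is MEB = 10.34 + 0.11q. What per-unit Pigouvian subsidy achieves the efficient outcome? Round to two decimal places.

subsidy = $12.16 per unit

Social marginal benefit = demand + MEB = 154.91 - 4.01q.
Set SMB = MC: 154.91 - 4.01q = 36.04 + 3.17q → q* = 16.5557.
The Pigouvian subsidy equals MEB at q*: 10.34 + 0.11×16.5557 = 12.1611.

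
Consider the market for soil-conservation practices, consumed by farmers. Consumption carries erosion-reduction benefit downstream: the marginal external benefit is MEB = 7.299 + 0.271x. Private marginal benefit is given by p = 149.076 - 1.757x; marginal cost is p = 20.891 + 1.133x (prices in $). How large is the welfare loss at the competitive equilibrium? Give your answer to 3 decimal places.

DWL = $71.254

Market equilibrium (private): 20.891 + 1.133x = 149.076 - 1.757x → x_m = 44.3547.
Social marginal benefit = demand + MEB = 156.375 - 1.486x.
Set SMB = MC: 156.375 - 1.486x = 20.891 + 1.133x → x* = 51.7312.
Between x* and x_m the wedge SMB − MC runs linearly from 0 to MEB(x_m), so the loss is a triangle.
DWL = ½ × 7.3765 × 19.3191 = 71.2537.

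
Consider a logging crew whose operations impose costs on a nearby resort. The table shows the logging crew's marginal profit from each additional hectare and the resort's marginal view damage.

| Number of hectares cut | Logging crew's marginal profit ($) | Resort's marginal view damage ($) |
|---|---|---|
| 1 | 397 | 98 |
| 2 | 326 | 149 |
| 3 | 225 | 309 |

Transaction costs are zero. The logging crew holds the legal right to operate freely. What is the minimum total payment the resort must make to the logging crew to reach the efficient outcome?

$225

Left alone the logging crew would choose level 3 (marginal profit stays positive).
Efficient level: k* = 2 (marginal profit ≥ marginal view damage through 2).
The resort must at least cover the logging crew's forgone profit from cutting 3→2: 225 = 225.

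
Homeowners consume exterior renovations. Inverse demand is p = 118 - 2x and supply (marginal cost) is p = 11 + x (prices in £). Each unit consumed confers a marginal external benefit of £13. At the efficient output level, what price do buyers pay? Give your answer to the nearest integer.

Social marginal benefit = demand + MEB = 131 - 2x.
Set SMB = MC: 131 - 2x = 11 + x → x* = 40.0000.
Consumer price on the demand curve at x*: 118 − 2×40.0000 = 38.0000.

P = £38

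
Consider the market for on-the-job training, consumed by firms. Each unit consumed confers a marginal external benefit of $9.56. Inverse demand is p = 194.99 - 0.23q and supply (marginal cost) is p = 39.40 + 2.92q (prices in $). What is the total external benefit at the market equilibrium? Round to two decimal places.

$472.20

Market equilibrium (private): 39.40 + 2.92q = 194.99 - 0.23q → q_m = 49.3937.
Total external benefit = MEB × q_m = 9.56 × 49.3937 = 472.2038.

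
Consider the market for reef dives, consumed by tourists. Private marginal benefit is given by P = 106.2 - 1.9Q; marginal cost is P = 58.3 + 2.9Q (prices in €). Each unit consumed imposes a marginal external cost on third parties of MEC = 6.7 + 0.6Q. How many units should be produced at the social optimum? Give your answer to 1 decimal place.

Social marginal benefit = demand − MEC = 99.5 - 2.5Q.
Set SMB = MC: 99.5 - 2.5Q = 58.3 + 2.9Q → Q* = 7.6296.

Q* = 7.6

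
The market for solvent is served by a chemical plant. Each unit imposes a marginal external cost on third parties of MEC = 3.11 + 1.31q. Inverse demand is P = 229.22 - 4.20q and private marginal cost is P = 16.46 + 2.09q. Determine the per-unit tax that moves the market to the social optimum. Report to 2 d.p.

tax = 39.25 per unit

Social marginal cost = private MC + MEC = 19.57 + 3.40q.
Set SMC = demand: 19.57 + 3.40q = 229.22 - 4.20q → q* = 27.5855.
The Pigouvian tax equals MEC at q*: 3.11 + 1.31×27.5855 = 39.2470.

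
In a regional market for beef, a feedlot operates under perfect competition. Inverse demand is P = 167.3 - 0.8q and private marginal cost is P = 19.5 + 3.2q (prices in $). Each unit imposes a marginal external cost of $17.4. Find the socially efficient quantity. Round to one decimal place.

q* = 32.6

Social marginal cost = private MC + MEC = 36.9 + 3.2q.
Set SMC = demand: 36.9 + 3.2q = 167.3 - 0.8q → q* = 32.6000.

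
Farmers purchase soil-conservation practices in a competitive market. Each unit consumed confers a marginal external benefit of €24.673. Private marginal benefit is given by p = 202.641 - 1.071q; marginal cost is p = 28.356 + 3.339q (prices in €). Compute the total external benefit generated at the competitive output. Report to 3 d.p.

€975.087

Market equilibrium (private): 28.356 + 3.339q = 202.641 - 1.071q → q_m = 39.5204.
Total external benefit = MEB × q_m = 24.673 × 39.5204 = 975.0868.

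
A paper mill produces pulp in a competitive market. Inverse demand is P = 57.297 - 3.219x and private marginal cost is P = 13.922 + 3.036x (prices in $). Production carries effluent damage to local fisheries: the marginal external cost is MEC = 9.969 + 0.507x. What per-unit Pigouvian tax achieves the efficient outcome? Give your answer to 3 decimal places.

tax = $12.474 per unit

Social marginal cost = private MC + MEC = 23.891 + 3.543x.
Set SMC = demand: 23.891 + 3.543x = 57.297 - 3.219x → x* = 4.9403.
The Pigouvian tax equals MEC at x*: 9.969 + 0.507×4.9403 = 12.4737.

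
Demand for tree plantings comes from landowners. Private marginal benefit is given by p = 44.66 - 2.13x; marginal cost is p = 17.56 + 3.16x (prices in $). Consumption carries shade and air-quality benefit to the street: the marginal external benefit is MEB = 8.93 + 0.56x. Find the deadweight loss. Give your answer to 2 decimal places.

Market equilibrium (private): 17.56 + 3.16x = 44.66 - 2.13x → x_m = 5.1229.
Social marginal benefit = demand + MEB = 53.59 - 1.57x.
Set SMB = MC: 53.59 - 1.57x = 17.56 + 3.16x → x* = 7.6173.
Height of the DWL triangle at x_m is SMB(x_m) − MC(x_m) = MEB(x_m) = 11.7988.
DWL = ½ × 2.4944 × 11.7988 = 14.7155.

DWL = $14.72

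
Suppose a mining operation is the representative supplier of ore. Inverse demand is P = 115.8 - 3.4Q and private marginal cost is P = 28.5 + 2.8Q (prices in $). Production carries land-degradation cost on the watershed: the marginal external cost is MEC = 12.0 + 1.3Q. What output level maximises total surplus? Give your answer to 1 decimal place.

Social marginal cost = private MC + MEC = 40.5 + 4.1Q.
Set SMC = demand: 40.5 + 4.1Q = 115.8 - 3.4Q → Q* = 10.0400.

Q* = 10.0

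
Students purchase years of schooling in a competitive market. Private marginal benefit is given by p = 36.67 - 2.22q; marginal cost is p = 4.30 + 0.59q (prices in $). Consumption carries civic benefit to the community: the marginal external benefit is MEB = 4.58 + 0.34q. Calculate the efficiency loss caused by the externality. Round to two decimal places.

Market equilibrium (private): 4.30 + 0.59q = 36.67 - 2.22q → q_m = 11.5196.
Social marginal benefit = demand + MEB = 41.25 - 1.88q.
Set SMB = MC: 41.25 - 1.88q = 4.30 + 0.59q → q* = 14.9595.
Between q* and q_m the wedge SMB − MC runs linearly from 0 to MEB(q_m), so the loss is a triangle.
DWL = ½ × 3.4399 × 8.4967 = 14.6139.

DWL = $14.61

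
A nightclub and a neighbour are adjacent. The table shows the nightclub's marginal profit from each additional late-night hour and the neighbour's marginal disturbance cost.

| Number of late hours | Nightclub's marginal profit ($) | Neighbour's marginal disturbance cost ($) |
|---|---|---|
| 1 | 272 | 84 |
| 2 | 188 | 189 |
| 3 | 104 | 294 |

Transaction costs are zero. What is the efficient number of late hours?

1

Bargaining reaches the level where marginal profit last exceeds marginal disturbance cost.
That holds through level 1 (272 ≥ 84) but not at 2 (188 < 189).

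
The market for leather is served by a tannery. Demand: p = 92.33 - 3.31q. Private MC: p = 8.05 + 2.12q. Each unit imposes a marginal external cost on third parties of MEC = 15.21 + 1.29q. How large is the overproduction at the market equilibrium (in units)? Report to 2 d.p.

5.24 units

Market equilibrium (private): 8.05 + 2.12q = 92.33 - 3.31q → q_m = 15.5212.
Social marginal cost = private MC + MEC = 23.26 + 3.41q.
Set SMC = demand: 23.26 + 3.41q = 92.33 - 3.31q → q* = 10.2783.
Gap = |15.5212 − 10.2783| = 5.2429.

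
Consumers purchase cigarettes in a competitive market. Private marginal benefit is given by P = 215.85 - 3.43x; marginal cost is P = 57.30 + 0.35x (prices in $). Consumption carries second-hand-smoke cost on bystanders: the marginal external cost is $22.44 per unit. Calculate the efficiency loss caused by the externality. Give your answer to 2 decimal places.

DWL = $66.61

Market equilibrium (private): 57.30 + 0.35x = 215.85 - 3.43x → x_m = 41.9444.
Social marginal benefit = demand − MEC = 193.41 - 3.43x.
Set SMB = MC: 193.41 - 3.43x = 57.30 + 0.35x → x* = 36.0079.
Height of the DWL triangle at x_m is MC(x_m) − SMB(x_m) = MEC(x_m) = 22.4400.
DWL = ½ × 5.9365 × 22.4400 = 66.6075.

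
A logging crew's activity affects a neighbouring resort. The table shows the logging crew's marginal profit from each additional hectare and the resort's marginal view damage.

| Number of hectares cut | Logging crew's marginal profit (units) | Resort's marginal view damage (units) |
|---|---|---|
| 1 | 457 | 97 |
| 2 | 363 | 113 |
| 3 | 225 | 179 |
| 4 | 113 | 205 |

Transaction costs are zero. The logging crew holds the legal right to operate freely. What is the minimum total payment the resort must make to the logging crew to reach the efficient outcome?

113

Left alone the logging crew would choose level 4 (marginal profit stays positive).
Efficient level: k* = 3 (marginal profit ≥ marginal view damage through 3).
The resort must at least cover the logging crew's forgone profit from cutting 4→3: 113 = 113.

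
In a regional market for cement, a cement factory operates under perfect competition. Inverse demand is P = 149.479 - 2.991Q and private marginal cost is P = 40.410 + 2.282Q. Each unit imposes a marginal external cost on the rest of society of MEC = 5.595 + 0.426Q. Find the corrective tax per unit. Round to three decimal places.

tax = 13.330 per unit

Social marginal cost = private MC + MEC = 46.005 + 2.708Q.
Set SMC = demand: 46.005 + 2.708Q = 149.479 - 2.991Q → Q* = 18.1565.
The Pigouvian tax equals MEC at Q*: 5.595 + 0.426×18.1565 = 13.3297.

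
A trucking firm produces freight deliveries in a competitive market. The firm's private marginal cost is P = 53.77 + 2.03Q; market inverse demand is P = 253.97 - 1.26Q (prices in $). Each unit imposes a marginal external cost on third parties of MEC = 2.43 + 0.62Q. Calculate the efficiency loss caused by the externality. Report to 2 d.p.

DWL = $206.22

Market equilibrium (private): 53.77 + 2.03Q = 253.97 - 1.26Q → Q_m = 60.8511.
Social marginal cost = private MC + MEC = 56.20 + 2.65Q.
Set SMC = demand: 56.20 + 2.65Q = 253.97 - 1.26Q → Q* = 50.5806.
Height of the DWL triangle at Q_m is SMC(Q_m) − demand(Q_m) = MEC(Q_m) = 40.1577.
DWL = ½ × 10.2705 × 40.1577 = 206.2198.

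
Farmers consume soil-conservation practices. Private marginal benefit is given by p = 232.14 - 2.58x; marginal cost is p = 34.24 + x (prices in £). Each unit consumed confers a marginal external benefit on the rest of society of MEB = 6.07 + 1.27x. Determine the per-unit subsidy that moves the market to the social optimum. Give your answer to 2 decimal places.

subsidy = £118.21 per unit

Social marginal benefit = demand + MEB = 238.21 - 1.31x.
Set SMB = MC: 238.21 - 1.31x = 34.24 + x → x* = 88.2987.
The Pigouvian subsidy equals MEB at x*: 6.07 + 1.27×88.2987 = 118.2093.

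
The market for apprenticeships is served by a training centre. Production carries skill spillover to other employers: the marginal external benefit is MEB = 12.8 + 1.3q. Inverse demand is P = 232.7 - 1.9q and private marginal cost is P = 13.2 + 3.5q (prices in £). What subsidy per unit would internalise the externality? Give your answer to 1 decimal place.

Social marginal cost = private MC − MEB = 0.4 + 2.2q.
Set SMC = demand: 0.4 + 2.2q = 232.7 - 1.9q → q* = 56.6585.
The Pigouvian subsidy equals MEB at q*: 12.8 + 1.3×56.6585 = 86.4561.

subsidy = £86.5 per unit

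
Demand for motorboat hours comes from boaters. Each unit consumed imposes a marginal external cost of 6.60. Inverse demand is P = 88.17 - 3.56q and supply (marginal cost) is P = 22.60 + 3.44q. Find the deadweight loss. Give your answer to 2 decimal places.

Market equilibrium (private): 22.60 + 3.44q = 88.17 - 3.56q → q_m = 9.3671.
Social marginal benefit = demand − MEC = 81.57 - 3.56q.
Set SMB = MC: 81.57 - 3.56q = 22.60 + 3.44q → q* = 8.4243.
Between q* and q_m the wedge MC − SMB runs linearly from 0 to MEC(q_m), so the loss is a triangle.
DWL = ½ × 0.9428 × 6.6000 = 3.1112.

DWL = 3.11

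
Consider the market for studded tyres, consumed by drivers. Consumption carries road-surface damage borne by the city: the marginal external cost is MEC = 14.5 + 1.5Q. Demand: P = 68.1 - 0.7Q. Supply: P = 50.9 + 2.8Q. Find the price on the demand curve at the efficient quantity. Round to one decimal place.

Social marginal benefit = demand − MEC = 53.6 - 2.2Q.
Set SMB = MC: 53.6 - 2.2Q = 50.9 + 2.8Q → Q* = 0.5400.
Consumer price on the demand curve at Q*: 68.1 − 0.7×0.5400 = 67.7220.

P = 67.7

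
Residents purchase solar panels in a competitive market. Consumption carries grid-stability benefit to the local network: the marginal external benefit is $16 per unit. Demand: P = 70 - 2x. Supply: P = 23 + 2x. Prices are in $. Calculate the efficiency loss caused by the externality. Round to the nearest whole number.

DWL = $32

Market equilibrium (private): 23 + 2x = 70 - 2x → x_m = 11.7500.
Social marginal benefit = demand + MEB = 86 - 2x.
Set SMB = MC: 86 - 2x = 23 + 2x → x* = 15.7500.
The welfare-loss triangle has base |x_m − x*| and height MEB(x_m) (the vertical gap between SMB and MC is zero at x* and MEB at x_m).
DWL = ½ × 4.0000 × 16.0000 = 32.0000.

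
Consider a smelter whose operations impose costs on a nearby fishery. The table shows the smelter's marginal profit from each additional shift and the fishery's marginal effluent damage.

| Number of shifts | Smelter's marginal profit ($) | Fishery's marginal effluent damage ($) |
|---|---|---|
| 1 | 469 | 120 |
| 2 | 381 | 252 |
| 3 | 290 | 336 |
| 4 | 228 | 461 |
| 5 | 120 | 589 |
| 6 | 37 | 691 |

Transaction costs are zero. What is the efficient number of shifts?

2

Bargaining reaches the level where marginal profit last exceeds marginal effluent damage.
That holds through level 2 (381 ≥ 252) but not at 3 (290 < 336).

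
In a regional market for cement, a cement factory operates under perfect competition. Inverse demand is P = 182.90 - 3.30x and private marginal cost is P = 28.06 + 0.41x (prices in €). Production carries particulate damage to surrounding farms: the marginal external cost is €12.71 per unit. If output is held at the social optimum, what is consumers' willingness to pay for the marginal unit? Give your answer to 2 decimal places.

P = €56.48

Social marginal cost = private MC + MEC = 40.77 + 0.41x.
Set SMC = demand: 40.77 + 0.41x = 182.90 - 3.30x → x* = 38.3100.
Consumer price on the demand curve at x*: 182.90 − 3.30×38.3100 = 56.4770.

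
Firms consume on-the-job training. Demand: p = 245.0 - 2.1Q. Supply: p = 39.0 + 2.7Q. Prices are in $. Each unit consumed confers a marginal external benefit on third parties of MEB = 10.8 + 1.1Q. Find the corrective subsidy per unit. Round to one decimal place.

Social marginal benefit = demand + MEB = 255.8 - Q.
Set SMB = MC: 255.8 - Q = 39.0 + 2.7Q → Q* = 58.5946.
The Pigouvian subsidy equals MEB at Q*: 10.8 + 1.1×58.5946 = 75.2541.

subsidy = $75.3 per unit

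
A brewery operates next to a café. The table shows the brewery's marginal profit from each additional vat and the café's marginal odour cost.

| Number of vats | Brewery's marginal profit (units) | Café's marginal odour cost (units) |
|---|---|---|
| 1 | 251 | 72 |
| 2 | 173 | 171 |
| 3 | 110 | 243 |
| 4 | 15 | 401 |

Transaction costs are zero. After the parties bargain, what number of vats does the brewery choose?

2

Bargaining reaches the level where marginal profit last exceeds marginal odour cost.
That holds through level 2 (173 ≥ 171) but not at 3 (110 < 243).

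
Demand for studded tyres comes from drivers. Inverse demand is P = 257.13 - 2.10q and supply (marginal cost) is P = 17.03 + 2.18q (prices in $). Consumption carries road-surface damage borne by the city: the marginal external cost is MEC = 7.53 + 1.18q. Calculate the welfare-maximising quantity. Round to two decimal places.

Social marginal benefit = demand − MEC = 249.60 - 3.28q.
Set SMB = MC: 249.60 - 3.28q = 17.03 + 2.18q → q* = 42.5952.

q* = 42.60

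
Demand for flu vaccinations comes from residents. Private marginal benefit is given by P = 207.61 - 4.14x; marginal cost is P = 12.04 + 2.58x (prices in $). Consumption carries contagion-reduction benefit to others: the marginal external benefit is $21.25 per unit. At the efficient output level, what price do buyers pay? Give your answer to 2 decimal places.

P = $74.03

Social marginal benefit = demand + MEB = 228.86 - 4.14x.
Set SMB = MC: 228.86 - 4.14x = 12.04 + 2.58x → x* = 32.2649.
Consumer price on the demand curve at x*: 207.61 − 4.14×32.2649 = 74.0333.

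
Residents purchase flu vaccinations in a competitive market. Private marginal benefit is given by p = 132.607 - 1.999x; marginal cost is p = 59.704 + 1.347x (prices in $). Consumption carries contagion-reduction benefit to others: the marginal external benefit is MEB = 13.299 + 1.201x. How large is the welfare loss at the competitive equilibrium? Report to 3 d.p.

Market equilibrium (private): 59.704 + 1.347x = 132.607 - 1.999x → x_m = 21.7881.
Social marginal benefit = demand + MEB = 145.906 - 0.798x.
Set SMB = MC: 145.906 - 0.798x = 59.704 + 1.347x → x* = 40.1874.
Height of the DWL triangle at x_m is SMB(x_m) − MC(x_m) = MEB(x_m) = 39.4665.
DWL = ½ × 18.3993 × 39.4665 = 363.0780.

DWL = $363.078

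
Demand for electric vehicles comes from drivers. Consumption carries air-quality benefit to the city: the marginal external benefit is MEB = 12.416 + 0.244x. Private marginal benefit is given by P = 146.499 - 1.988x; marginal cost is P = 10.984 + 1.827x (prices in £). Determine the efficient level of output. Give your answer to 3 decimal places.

x* = 41.426

Social marginal benefit = demand + MEB = 158.915 - 1.744x.
Set SMB = MC: 158.915 - 1.744x = 10.984 + 1.827x → x* = 41.4257.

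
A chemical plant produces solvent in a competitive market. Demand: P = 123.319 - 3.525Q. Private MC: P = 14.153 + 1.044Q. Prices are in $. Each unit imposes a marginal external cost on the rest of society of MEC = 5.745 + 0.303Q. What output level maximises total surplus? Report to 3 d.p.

Q* = 21.228

Social marginal cost = private MC + MEC = 19.898 + 1.347Q.
Set SMC = demand: 19.898 + 1.347Q = 123.319 - 3.525Q → Q* = 21.2276.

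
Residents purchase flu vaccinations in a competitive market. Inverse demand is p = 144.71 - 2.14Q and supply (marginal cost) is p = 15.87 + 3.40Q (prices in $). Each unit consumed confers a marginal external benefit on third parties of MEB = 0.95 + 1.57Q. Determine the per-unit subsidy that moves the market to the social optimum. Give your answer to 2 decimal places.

Social marginal benefit = demand + MEB = 145.66 - 0.57Q.
Set SMB = MC: 145.66 - 0.57Q = 15.87 + 3.40Q → Q* = 32.6927.
The Pigouvian subsidy equals MEB at Q*: 0.95 + 1.57×32.6927 = 52.2775.

subsidy = $52.28 per unit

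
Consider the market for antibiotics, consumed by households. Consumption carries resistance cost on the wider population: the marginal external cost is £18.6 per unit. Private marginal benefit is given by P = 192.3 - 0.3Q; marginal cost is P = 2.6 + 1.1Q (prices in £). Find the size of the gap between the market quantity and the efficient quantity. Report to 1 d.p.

Market equilibrium (private): 2.6 + 1.1Q = 192.3 - 0.3Q → Q_m = 135.5000.
Social marginal benefit = demand − MEC = 173.7 - 0.3Q.
Set SMB = MC: 173.7 - 0.3Q = 2.6 + 1.1Q → Q* = 122.2143.
Gap = |135.5000 − 122.2143| = 13.2857.

13.3 units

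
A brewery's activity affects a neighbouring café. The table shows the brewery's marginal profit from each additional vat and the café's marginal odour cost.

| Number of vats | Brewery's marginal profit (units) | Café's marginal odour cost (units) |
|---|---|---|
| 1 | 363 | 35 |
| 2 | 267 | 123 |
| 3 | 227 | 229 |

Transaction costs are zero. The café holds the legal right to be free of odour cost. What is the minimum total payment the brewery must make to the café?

Efficient level: marginal profit ≥ marginal odour cost through level 2, so k* = 2.
With the café holding the right, the brewery must at least compensate total damage at k*: 35 + 123 = 158.

158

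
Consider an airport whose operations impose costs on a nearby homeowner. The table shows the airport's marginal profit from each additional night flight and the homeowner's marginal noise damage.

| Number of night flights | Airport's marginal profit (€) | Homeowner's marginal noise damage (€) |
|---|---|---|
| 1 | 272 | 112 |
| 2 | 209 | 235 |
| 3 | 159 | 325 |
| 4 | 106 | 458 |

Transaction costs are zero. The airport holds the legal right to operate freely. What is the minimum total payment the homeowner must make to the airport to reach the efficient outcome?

€474

Left alone the airport would choose level 4 (marginal profit stays positive).
Efficient level: k* = 1 (marginal profit ≥ marginal noise damage through 1).
The homeowner must at least cover the airport's forgone profit from cutting 4→1: 209 + 159 + 106 = 474.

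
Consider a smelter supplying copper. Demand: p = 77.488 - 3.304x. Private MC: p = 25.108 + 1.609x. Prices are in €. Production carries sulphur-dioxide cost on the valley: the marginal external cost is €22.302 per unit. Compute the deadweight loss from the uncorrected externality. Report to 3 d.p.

Market equilibrium (private): 25.108 + 1.609x = 77.488 - 3.304x → x_m = 10.6615.
Social marginal cost = private MC + MEC = 47.410 + 1.609x.
Set SMC = demand: 47.410 + 1.609x = 77.488 - 3.304x → x* = 6.1221.
Between x* and x_m the wedge SMC − demand runs linearly from 0 to MEC(x_m), so the loss is a triangle.
DWL = ½ × 4.5394 × 22.3020 = 50.6188.

DWL = €50.619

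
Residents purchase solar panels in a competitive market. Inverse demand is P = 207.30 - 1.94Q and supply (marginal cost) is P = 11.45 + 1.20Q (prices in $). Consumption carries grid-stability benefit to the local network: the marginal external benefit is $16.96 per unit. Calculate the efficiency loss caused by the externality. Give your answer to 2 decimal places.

DWL = $45.80

Market equilibrium (private): 11.45 + 1.20Q = 207.30 - 1.94Q → Q_m = 62.3726.
Social marginal benefit = demand + MEB = 224.26 - 1.94Q.
Set SMB = MC: 224.26 - 1.94Q = 11.45 + 1.20Q → Q* = 67.7739.
The loss is the area between SMB and MC from Q* to Q_m; with linear curves that's a triangle of height MEB(Q_m).
DWL = ½ × 5.4013 × 16.9600 = 45.8030.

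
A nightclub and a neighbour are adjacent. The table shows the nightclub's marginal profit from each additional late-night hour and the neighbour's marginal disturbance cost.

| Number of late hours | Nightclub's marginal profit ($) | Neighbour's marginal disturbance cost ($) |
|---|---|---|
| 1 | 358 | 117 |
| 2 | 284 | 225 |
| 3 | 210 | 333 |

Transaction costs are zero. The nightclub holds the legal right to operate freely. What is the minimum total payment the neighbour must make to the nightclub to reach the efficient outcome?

$210

Left alone the nightclub would choose level 3 (marginal profit stays positive).
Efficient level: k* = 2 (marginal profit ≥ marginal disturbance cost through 2).
The neighbour must at least cover the nightclub's forgone profit from cutting 3→2: 210 = 210.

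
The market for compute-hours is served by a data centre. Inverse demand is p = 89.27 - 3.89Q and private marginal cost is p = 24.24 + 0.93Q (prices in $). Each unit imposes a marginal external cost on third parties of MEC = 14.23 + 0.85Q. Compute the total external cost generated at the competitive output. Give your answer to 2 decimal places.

$269.35

Market equilibrium (private): 24.24 + 0.93Q = 89.27 - 3.89Q → Q_m = 13.4917.
Total external cost = ∫₀^{Q_m} (14.23 + 0.85Q) dQ = 14.23×13.4917 + ½×0.85×13.4917² = 269.3479.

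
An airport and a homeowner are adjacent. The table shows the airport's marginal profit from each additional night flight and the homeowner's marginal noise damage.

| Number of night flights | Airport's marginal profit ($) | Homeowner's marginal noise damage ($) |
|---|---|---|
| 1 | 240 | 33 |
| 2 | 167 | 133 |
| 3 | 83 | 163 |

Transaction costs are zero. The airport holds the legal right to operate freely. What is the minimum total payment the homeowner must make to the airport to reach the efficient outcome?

$83

Left alone the airport would choose level 3 (marginal profit stays positive).
Efficient level: k* = 2 (marginal profit ≥ marginal noise damage through 2).
The homeowner must at least cover the airport's forgone profit from cutting 3→2: 83 = 83.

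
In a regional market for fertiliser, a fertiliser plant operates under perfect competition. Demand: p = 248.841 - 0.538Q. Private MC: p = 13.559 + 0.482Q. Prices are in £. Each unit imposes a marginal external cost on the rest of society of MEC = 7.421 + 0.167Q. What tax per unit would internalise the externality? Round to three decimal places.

Social marginal cost = private MC + MEC = 20.980 + 0.649Q.
Set SMC = demand: 20.980 + 0.649Q = 248.841 - 0.538Q → Q* = 191.9638.
The Pigouvian tax equals MEC at Q*: 7.421 + 0.167×191.9638 = 39.4790.

tax = £39.479 per unit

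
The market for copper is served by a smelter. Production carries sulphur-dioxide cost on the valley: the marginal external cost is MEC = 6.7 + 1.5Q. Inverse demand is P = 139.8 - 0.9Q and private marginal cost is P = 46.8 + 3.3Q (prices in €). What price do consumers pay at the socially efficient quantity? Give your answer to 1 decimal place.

Social marginal cost = private MC + MEC = 53.5 + 4.8Q.
Set SMC = demand: 53.5 + 4.8Q = 139.8 - 0.9Q → Q* = 15.1404.
Consumer price on the demand curve at Q*: 139.8 − 0.9×15.1404 = 126.1736.

P = €126.2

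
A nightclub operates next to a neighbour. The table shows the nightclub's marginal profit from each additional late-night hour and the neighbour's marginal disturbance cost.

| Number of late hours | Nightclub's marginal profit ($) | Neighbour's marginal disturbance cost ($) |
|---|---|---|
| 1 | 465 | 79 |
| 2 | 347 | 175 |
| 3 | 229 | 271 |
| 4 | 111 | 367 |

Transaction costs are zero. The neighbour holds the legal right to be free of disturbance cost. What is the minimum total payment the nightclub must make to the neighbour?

Efficient level: marginal profit ≥ marginal disturbance cost through level 2, so k* = 2.
With the neighbour holding the right, the nightclub must at least compensate total damage at k*: 79 + 175 = 254.

$254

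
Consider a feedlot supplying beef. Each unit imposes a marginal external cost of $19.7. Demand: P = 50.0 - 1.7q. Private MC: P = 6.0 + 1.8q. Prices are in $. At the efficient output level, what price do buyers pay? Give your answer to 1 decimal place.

Social marginal cost = private MC + MEC = 25.7 + 1.8q.
Set SMC = demand: 25.7 + 1.8q = 50.0 - 1.7q → q* = 6.9429.
Consumer price on the demand curve at q*: 50.0 − 1.7×6.9429 = 38.1971.

P = $38.2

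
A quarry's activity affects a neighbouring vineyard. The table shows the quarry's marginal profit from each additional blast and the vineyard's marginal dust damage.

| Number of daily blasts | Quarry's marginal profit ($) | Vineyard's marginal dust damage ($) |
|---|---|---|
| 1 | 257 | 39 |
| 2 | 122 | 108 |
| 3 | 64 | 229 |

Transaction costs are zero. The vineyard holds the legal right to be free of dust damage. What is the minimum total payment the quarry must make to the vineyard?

Efficient level: marginal profit ≥ marginal dust damage through level 2, so k* = 2.
With the vineyard holding the right, the quarry must at least compensate total damage at k*: 39 + 108 = 147.

$147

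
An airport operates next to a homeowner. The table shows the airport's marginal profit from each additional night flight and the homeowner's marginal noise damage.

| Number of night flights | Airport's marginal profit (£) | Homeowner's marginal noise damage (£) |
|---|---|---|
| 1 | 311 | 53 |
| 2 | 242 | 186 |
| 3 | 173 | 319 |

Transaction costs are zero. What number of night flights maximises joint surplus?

Bargaining reaches the level where marginal profit last exceeds marginal noise damage.
That holds through level 2 (242 ≥ 186) but not at 3 (173 < 319).

2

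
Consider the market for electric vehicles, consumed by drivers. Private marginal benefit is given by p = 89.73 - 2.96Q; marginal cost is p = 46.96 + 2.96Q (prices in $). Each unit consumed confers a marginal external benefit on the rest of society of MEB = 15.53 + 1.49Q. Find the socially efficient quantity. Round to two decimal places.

Q* = 13.16

Social marginal benefit = demand + MEB = 105.26 - 1.47Q.
Set SMB = MC: 105.26 - 1.47Q = 46.96 + 2.96Q → Q* = 13.1603.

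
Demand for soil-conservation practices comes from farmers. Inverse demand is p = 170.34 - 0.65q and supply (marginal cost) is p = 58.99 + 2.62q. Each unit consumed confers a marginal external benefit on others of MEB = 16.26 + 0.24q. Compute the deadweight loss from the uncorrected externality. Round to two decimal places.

DWL = 98.51

Market equilibrium (private): 58.99 + 2.62q = 170.34 - 0.65q → q_m = 34.0520.
Social marginal benefit = demand + MEB = 186.60 - 0.41q.
Set SMB = MC: 186.60 - 0.41q = 58.99 + 2.62q → q* = 42.1155.
Between q* and q_m the wedge SMB − MC runs linearly from 0 to MEB(q_m), so the loss is a triangle.
DWL = ½ × 8.0635 × 24.4325 = 98.5057.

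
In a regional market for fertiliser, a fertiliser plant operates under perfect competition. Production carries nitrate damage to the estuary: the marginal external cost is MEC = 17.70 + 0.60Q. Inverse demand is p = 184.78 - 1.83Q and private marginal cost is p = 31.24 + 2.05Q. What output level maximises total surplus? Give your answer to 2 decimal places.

Q* = 30.32

Social marginal cost = private MC + MEC = 48.94 + 2.65Q.
Set SMC = demand: 48.94 + 2.65Q = 184.78 - 1.83Q → Q* = 30.3214.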